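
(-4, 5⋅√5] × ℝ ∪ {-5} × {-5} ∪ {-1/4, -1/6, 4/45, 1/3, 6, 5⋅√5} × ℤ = ({-5} × {-5}) ∪ ((-4, 5⋅√5] × ℝ)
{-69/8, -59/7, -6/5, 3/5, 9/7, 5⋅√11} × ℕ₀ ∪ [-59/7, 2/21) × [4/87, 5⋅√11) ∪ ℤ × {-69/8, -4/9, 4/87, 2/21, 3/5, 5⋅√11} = ({-69/8, -59/7, -6/5, 3/5, 9/7, 5⋅√11} × ℕ₀) ∪ (ℤ × {-69/8, -4/9, 4/87, 2/21, 3/5, 5⋅√11}) ∪ ([-59/7, 2/21) × [4/87, 5⋅√11))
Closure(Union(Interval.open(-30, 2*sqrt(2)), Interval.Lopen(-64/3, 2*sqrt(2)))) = Interval(-30, 2*sqrt(2))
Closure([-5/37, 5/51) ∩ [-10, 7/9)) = [-5/37, 5/51]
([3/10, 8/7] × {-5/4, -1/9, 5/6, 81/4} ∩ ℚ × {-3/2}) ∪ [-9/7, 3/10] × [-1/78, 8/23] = [-9/7, 3/10] × [-1/78, 8/23]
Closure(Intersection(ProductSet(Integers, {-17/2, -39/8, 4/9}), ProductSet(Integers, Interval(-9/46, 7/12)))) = ProductSet(Integers, {4/9})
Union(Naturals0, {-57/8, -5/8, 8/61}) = Union({-57/8, -5/8, 8/61}, Naturals0)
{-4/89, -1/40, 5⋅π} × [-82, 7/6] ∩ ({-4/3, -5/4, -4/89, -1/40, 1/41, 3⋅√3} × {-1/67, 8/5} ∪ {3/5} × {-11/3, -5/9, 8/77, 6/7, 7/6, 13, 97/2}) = {-4/89, -1/40} × {-1/67}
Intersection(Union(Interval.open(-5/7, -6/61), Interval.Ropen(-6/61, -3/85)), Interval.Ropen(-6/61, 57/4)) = Interval.Ropen(-6/61, -3/85)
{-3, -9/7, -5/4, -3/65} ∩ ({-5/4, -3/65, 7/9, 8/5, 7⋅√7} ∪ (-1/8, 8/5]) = {-5/4, -3/65}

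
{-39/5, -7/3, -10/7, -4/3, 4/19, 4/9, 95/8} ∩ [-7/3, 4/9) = {-7/3, -10/7, -4/3, 4/19}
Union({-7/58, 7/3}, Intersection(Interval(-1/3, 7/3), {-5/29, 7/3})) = {-5/29, -7/58, 7/3}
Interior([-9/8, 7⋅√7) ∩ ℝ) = (-9/8, 7⋅√7)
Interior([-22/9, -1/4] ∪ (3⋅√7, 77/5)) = (-22/9, -1/4) ∪ (3⋅√7, 77/5)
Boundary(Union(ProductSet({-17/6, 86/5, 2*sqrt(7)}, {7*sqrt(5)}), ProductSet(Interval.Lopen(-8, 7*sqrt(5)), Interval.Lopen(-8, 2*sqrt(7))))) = Union(ProductSet({-8, 7*sqrt(5)}, Interval(-8, 2*sqrt(7))), ProductSet({-17/6, 86/5, 2*sqrt(7)}, {7*sqrt(5)}), ProductSet(Interval(-8, 7*sqrt(5)), {-8, 2*sqrt(7)}))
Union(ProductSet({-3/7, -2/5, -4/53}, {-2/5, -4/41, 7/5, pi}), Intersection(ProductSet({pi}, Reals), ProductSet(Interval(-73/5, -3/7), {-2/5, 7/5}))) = ProductSet({-3/7, -2/5, -4/53}, {-2/5, -4/41, 7/5, pi})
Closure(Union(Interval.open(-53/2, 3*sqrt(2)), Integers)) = Union(Integers, Interval(-53/2, 3*sqrt(2)))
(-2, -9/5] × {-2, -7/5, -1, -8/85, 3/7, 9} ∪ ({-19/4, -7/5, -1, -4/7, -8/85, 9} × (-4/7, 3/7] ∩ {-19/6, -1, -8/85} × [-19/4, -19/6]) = (-2, -9/5] × {-2, -7/5, -1, -8/85, 3/7, 9}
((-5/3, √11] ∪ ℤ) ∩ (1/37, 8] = (1/37, √11] ∪ {1, 2, …, 8}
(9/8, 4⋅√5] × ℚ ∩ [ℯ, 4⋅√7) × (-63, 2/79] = [ℯ, 4⋅√5] × (ℚ ∩ (-63, 2/79])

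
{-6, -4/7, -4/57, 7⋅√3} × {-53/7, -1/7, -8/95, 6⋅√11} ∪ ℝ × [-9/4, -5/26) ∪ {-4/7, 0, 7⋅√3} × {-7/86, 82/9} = (ℝ × [-9/4, -5/26)) ∪ ({-4/7, 0, 7⋅√3} × {-7/86, 82/9}) ∪ ({-6, -4/7, -4/57, 7⋅√3} × {-53/7, -1/7, -8/95, 6⋅√11})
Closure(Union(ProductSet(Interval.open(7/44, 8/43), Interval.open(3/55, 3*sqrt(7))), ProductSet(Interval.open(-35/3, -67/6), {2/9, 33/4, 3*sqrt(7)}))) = Union(ProductSet({7/44, 8/43}, Interval(3/55, 3*sqrt(7))), ProductSet(Interval(-35/3, -67/6), {2/9, 33/4, 3*sqrt(7)}), ProductSet(Interval(7/44, 8/43), {3/55, 3*sqrt(7)}), ProductSet(Interval.open(7/44, 8/43), Interval.open(3/55, 3*sqrt(7))))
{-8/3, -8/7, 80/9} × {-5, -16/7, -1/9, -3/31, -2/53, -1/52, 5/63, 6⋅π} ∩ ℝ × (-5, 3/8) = {-8/3, -8/7, 80/9} × {-16/7, -1/9, -3/31, -2/53, -1/52, 5/63}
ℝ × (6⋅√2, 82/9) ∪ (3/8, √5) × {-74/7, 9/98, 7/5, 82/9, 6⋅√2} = (ℝ × (6⋅√2, 82/9)) ∪ ((3/8, √5) × {-74/7, 9/98, 7/5, 82/9, 6⋅√2})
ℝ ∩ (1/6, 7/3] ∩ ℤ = {1, 2}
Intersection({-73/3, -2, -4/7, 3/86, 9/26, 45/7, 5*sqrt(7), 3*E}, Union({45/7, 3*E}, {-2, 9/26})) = {-2, 9/26, 45/7, 3*E}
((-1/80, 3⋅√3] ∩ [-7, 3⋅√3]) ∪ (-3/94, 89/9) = (-3/94, 89/9)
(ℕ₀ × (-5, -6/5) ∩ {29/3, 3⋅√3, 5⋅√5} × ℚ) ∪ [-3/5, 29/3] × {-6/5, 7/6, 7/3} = [-3/5, 29/3] × {-6/5, 7/6, 7/3}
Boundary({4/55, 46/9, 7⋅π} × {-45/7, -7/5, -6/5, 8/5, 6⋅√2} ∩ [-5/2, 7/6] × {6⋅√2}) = {4/55} × {6⋅√2}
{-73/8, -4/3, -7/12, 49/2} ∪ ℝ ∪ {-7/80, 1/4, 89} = ℝ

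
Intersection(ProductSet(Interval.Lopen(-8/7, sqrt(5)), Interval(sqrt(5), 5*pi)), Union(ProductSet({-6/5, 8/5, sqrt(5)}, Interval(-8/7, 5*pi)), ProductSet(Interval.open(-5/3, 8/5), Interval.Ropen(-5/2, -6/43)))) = ProductSet({8/5, sqrt(5)}, Interval(sqrt(5), 5*pi))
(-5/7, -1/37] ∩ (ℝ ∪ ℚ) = (-5/7, -1/37]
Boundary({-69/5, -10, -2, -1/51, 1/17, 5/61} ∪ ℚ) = ℝ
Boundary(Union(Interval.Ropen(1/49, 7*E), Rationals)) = Union(Interval(-oo, 1/49), Interval(7*E, oo))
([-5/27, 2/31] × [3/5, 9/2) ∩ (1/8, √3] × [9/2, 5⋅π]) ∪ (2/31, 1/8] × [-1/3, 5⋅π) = (2/31, 1/8] × [-1/3, 5⋅π)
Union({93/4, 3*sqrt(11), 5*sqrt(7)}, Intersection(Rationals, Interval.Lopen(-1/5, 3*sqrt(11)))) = Union({93/4, 3*sqrt(11), 5*sqrt(7)}, Intersection(Interval.Lopen(-1/5, 3*sqrt(11)), Rationals))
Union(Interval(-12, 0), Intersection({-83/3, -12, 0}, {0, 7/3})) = Interval(-12, 0)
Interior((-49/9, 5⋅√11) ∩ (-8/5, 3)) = (-8/5, 3)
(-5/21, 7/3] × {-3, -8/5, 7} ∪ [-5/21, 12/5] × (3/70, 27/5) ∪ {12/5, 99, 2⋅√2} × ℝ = ({12/5, 99, 2⋅√2} × ℝ) ∪ ((-5/21, 7/3] × {-3, -8/5, 7}) ∪ ([-5/21, 12/5] × (3/70, 27/5))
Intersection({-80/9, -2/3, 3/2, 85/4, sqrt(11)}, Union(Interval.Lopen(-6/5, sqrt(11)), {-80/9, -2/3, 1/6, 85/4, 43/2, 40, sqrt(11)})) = {-80/9, -2/3, 3/2, 85/4, sqrt(11)}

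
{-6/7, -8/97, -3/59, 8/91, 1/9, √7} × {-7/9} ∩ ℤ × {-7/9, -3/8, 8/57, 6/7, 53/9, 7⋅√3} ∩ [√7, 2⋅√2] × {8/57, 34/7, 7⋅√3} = ∅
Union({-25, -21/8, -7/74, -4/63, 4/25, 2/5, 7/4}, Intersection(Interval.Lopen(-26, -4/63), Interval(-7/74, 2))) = Union({-25, -21/8, 4/25, 2/5, 7/4}, Interval(-7/74, -4/63))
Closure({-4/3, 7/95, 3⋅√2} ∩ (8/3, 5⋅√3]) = {3⋅√2}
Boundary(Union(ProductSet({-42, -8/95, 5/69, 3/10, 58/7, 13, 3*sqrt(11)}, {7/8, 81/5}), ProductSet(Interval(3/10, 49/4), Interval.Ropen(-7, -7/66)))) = Union(ProductSet({3/10, 49/4}, Interval(-7, -7/66)), ProductSet({-42, -8/95, 5/69, 3/10, 58/7, 13, 3*sqrt(11)}, {7/8, 81/5}), ProductSet(Interval(3/10, 49/4), {-7, -7/66}))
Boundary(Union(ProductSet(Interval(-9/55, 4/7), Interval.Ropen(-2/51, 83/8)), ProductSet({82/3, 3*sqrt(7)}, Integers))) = Union(ProductSet({-9/55, 4/7}, Interval(-2/51, 83/8)), ProductSet({82/3, 3*sqrt(7)}, Integers), ProductSet(Interval(-9/55, 4/7), {-2/51, 83/8}))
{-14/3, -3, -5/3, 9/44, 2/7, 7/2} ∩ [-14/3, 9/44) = {-14/3, -3, -5/3}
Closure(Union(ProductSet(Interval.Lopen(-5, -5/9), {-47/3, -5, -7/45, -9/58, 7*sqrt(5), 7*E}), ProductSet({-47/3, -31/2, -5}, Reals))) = Union(ProductSet({-47/3, -31/2, -5}, Reals), ProductSet(Interval(-5, -5/9), {-47/3, -5, -7/45, -9/58, 7*sqrt(5), 7*E}))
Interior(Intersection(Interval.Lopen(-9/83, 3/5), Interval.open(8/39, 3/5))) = Interval.open(8/39, 3/5)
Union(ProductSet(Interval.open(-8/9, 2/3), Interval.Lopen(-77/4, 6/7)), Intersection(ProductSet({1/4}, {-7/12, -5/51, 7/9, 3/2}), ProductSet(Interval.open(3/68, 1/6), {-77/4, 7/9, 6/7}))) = ProductSet(Interval.open(-8/9, 2/3), Interval.Lopen(-77/4, 6/7))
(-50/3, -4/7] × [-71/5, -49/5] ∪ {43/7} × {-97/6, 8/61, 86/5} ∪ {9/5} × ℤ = ({9/5} × ℤ) ∪ ({43/7} × {-97/6, 8/61, 86/5}) ∪ ((-50/3, -4/7] × [-71/5, -49/5])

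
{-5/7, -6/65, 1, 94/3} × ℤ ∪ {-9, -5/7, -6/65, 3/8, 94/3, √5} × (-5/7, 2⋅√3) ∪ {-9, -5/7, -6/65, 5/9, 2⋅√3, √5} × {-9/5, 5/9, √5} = ({-5/7, -6/65, 1, 94/3} × ℤ) ∪ ({-9, -5/7, -6/65, 3/8, 94/3, √5} × (-5/7, 2⋅√3)) ∪ ({-9, -5/7, -6/65, 5/9, 2⋅√3, √5} × {-9/5, 5/9, √5})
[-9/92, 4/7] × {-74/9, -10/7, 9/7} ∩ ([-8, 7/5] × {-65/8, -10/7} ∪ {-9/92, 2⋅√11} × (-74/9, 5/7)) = [-9/92, 4/7] × {-10/7}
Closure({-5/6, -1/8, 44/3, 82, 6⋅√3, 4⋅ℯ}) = {-5/6, -1/8, 44/3, 82, 6⋅√3, 4⋅ℯ}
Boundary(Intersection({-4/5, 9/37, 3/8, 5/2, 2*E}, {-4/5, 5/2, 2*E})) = {-4/5, 5/2, 2*E}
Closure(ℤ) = ℤ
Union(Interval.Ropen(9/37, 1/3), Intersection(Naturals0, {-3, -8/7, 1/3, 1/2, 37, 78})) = Union({37, 78}, Interval.Ropen(9/37, 1/3))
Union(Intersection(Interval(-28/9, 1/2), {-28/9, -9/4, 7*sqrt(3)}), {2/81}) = {-28/9, -9/4, 2/81}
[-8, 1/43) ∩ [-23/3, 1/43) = [-23/3, 1/43)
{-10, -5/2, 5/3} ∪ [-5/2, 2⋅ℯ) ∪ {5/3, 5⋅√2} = {-10, 5⋅√2} ∪ [-5/2, 2⋅ℯ)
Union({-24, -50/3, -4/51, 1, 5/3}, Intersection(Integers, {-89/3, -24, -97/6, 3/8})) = {-24, -50/3, -4/51, 1, 5/3}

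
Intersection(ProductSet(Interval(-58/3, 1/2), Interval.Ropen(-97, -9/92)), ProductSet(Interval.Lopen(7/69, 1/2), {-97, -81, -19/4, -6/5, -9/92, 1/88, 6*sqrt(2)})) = ProductSet(Interval.Lopen(7/69, 1/2), {-97, -81, -19/4, -6/5})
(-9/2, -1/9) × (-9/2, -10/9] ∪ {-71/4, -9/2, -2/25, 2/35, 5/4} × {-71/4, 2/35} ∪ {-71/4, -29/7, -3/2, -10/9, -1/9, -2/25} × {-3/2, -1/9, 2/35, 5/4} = ({-71/4, -9/2, -2/25, 2/35, 5/4} × {-71/4, 2/35}) ∪ ((-9/2, -1/9) × (-9/2, -10/9]) ∪ ({-71/4, -29/7, -3/2, -10/9, -1/9, -2/25} × {-3/2, -1/9, 2/35, 5/4})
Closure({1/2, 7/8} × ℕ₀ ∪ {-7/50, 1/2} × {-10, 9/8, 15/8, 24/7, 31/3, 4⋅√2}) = ({1/2, 7/8} × ℕ₀) ∪ ({-7/50, 1/2} × {-10, 9/8, 15/8, 24/7, 31/3, 4⋅√2})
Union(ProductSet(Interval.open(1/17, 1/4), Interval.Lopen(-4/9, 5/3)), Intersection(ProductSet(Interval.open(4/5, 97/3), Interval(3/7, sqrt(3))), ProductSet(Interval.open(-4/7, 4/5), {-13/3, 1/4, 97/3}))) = ProductSet(Interval.open(1/17, 1/4), Interval.Lopen(-4/9, 5/3))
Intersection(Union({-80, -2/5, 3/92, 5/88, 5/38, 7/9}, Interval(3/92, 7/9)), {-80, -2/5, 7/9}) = {-80, -2/5, 7/9}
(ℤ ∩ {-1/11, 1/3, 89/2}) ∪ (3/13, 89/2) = (3/13, 89/2)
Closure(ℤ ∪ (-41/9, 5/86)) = ℤ ∪ [-41/9, 5/86]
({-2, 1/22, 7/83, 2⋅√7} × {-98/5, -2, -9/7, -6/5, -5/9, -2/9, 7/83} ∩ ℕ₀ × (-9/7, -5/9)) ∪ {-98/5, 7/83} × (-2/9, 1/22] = {-98/5, 7/83} × (-2/9, 1/22]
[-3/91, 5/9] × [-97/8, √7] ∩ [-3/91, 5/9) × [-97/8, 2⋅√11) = [-3/91, 5/9) × [-97/8, √7]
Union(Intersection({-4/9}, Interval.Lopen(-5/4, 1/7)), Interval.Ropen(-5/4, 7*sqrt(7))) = Interval.Ropen(-5/4, 7*sqrt(7))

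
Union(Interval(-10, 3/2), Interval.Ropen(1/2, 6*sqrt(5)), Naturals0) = Union(Interval.Ropen(-10, 6*sqrt(5)), Naturals0)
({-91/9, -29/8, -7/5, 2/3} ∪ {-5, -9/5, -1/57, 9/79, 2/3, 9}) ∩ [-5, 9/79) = {-5, -29/8, -9/5, -7/5, -1/57}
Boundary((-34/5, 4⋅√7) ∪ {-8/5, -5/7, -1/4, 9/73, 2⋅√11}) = {-34/5, 4⋅√7}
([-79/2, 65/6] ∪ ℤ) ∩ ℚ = ℤ ∪ (ℚ ∩ [-79/2, 65/6])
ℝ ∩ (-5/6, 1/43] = (-5/6, 1/43]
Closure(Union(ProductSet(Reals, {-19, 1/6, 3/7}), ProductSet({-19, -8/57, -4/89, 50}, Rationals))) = Union(ProductSet({-19, -8/57, -4/89, 50}, Reals), ProductSet(Reals, {-19, 1/6, 3/7}))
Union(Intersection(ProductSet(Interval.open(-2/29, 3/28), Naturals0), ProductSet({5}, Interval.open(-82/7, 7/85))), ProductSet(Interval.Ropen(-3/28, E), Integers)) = ProductSet(Interval.Ropen(-3/28, E), Integers)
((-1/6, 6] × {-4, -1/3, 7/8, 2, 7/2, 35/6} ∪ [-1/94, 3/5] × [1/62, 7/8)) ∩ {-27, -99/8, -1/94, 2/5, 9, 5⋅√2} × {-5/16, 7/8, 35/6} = {-1/94, 2/5} × {7/8, 35/6}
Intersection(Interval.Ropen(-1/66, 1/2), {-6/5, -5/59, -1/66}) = {-1/66}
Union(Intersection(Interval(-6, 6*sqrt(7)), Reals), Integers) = Union(Integers, Interval(-6, 6*sqrt(7)))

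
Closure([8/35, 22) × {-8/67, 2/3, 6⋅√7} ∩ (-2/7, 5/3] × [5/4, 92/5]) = [8/35, 5/3] × {6⋅√7}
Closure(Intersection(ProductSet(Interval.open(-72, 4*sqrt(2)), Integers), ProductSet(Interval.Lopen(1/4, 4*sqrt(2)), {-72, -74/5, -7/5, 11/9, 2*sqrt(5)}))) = ProductSet(Interval(1/4, 4*sqrt(2)), {-72})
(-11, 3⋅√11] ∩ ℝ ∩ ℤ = {-10, -9, …, 9}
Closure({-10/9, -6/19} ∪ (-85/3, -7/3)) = [-85/3, -7/3] ∪ {-10/9, -6/19}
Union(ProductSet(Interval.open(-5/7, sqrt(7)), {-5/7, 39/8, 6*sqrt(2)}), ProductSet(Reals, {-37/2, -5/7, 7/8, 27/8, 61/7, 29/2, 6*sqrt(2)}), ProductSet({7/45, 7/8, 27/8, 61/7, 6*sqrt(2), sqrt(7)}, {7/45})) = Union(ProductSet({7/45, 7/8, 27/8, 61/7, 6*sqrt(2), sqrt(7)}, {7/45}), ProductSet(Interval.open(-5/7, sqrt(7)), {-5/7, 39/8, 6*sqrt(2)}), ProductSet(Reals, {-37/2, -5/7, 7/8, 27/8, 61/7, 29/2, 6*sqrt(2)}))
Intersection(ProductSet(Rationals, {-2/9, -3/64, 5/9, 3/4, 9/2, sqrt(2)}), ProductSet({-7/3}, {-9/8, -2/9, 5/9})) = ProductSet({-7/3}, {-2/9, 5/9})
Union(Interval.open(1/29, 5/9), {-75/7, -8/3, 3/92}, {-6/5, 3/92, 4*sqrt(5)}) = Union({-75/7, -8/3, -6/5, 3/92, 4*sqrt(5)}, Interval.open(1/29, 5/9))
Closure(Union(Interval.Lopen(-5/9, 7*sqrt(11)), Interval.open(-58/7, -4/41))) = Interval(-58/7, 7*sqrt(11))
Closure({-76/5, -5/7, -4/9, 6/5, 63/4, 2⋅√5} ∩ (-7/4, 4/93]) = {-5/7, -4/9}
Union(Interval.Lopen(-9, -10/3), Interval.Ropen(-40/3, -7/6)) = Interval.Ropen(-40/3, -7/6)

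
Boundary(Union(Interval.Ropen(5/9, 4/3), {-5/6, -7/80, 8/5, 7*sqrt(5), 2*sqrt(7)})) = {-5/6, -7/80, 5/9, 4/3, 8/5, 7*sqrt(5), 2*sqrt(7)}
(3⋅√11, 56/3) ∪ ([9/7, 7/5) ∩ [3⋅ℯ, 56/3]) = (3⋅√11, 56/3)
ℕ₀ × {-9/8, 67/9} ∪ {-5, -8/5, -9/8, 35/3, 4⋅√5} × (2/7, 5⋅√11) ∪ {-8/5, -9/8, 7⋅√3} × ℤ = (ℕ₀ × {-9/8, 67/9}) ∪ ({-8/5, -9/8, 7⋅√3} × ℤ) ∪ ({-5, -8/5, -9/8, 35/3, 4⋅√5} × (2/7, 5⋅√11))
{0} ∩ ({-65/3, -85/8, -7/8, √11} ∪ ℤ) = {0}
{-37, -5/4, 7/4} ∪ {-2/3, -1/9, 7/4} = {-37, -5/4, -2/3, -1/9, 7/4}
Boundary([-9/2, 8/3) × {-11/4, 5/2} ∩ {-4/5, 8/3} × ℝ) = {-4/5} × {-11/4, 5/2}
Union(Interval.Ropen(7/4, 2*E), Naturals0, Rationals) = Union(Interval.Ropen(7/4, 2*E), Rationals)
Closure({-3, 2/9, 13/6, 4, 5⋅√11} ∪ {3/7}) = {-3, 2/9, 3/7, 13/6, 4, 5⋅√11}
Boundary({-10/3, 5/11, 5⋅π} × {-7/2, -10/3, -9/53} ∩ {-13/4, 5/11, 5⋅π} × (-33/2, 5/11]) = {5/11, 5⋅π} × {-7/2, -10/3, -9/53}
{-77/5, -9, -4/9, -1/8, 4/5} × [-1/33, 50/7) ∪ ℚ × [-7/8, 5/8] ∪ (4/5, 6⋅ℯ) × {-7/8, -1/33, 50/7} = (ℚ × [-7/8, 5/8]) ∪ ({-77/5, -9, -4/9, -1/8, 4/5} × [-1/33, 50/7)) ∪ ((4/5, 6⋅ℯ) × {-7/8, -1/33, 50/7})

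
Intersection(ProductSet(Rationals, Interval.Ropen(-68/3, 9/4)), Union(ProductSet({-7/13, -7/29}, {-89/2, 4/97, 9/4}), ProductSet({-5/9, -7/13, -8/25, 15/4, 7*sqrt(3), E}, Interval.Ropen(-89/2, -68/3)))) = ProductSet({-7/13, -7/29}, {4/97})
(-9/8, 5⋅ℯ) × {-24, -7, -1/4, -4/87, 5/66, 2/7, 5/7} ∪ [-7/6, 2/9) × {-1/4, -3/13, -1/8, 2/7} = ([-7/6, 2/9) × {-1/4, -3/13, -1/8, 2/7}) ∪ ((-9/8, 5⋅ℯ) × {-24, -7, -1/4, -4/87, 5/66, 2/7, 5/7})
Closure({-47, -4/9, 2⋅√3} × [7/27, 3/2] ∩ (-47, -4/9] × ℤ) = {-4/9} × {1}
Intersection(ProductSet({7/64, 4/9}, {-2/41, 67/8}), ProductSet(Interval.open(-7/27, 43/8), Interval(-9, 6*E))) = ProductSet({7/64, 4/9}, {-2/41, 67/8})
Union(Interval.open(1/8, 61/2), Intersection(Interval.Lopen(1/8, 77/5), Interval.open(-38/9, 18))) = Interval.open(1/8, 61/2)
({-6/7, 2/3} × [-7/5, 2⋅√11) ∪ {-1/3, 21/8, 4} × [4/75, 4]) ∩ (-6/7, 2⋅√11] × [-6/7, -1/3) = {2/3} × [-6/7, -1/3)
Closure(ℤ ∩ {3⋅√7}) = ∅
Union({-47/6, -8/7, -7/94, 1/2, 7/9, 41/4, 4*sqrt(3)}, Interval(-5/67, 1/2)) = Union({-47/6, -8/7, 7/9, 41/4, 4*sqrt(3)}, Interval(-5/67, 1/2))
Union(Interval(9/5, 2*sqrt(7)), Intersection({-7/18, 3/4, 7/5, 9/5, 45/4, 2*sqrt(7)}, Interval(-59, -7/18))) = Union({-7/18}, Interval(9/5, 2*sqrt(7)))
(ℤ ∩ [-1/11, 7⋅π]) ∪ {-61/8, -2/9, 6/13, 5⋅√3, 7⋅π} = {-61/8, -2/9, 6/13, 5⋅√3, 7⋅π} ∪ {0, 1, …, 21}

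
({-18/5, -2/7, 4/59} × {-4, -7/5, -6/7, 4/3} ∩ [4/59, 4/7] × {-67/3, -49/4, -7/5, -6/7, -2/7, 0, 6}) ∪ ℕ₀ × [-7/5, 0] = ({4/59} × {-7/5, -6/7}) ∪ (ℕ₀ × [-7/5, 0])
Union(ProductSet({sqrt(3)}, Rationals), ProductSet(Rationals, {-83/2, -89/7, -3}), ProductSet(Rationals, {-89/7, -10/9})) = Union(ProductSet({sqrt(3)}, Rationals), ProductSet(Rationals, {-83/2, -89/7, -3, -10/9}))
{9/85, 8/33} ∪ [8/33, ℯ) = {9/85} ∪ [8/33, ℯ)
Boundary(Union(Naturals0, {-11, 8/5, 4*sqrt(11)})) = Union({-11, 8/5, 4*sqrt(11)}, Naturals0)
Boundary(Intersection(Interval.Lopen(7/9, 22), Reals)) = {7/9, 22}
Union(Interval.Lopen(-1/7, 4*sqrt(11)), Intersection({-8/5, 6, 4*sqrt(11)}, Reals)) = Union({-8/5}, Interval.Lopen(-1/7, 4*sqrt(11)))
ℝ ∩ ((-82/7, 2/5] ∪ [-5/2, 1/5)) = (-82/7, 2/5]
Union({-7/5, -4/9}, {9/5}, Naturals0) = Union({-7/5, -4/9, 9/5}, Naturals0)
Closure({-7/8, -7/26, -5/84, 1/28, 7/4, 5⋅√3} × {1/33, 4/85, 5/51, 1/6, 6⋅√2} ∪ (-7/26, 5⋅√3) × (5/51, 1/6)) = ({-7/26, 5⋅√3} × [5/51, 1/6]) ∪ ([-7/26, 5⋅√3] × {5/51, 1/6}) ∪ ((-7/26, 5⋅√3) × (5/51, 1/6)) ∪ ({-7/8, -7/26, -5/84, 1/28, 7/4, 5⋅√3} × {1/33, 4/85, 5/51, 1/6, 6⋅√2})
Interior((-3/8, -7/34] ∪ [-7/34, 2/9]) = (-3/8, 2/9)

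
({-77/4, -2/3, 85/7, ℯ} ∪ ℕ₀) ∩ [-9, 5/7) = {-2/3} ∪ {0}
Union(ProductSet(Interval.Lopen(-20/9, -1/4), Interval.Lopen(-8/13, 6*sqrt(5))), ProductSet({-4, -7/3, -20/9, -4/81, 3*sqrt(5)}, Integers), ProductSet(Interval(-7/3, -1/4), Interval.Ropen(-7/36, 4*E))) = Union(ProductSet({-4, -7/3, -20/9, -4/81, 3*sqrt(5)}, Integers), ProductSet(Interval(-7/3, -1/4), Interval.Ropen(-7/36, 4*E)), ProductSet(Interval.Lopen(-20/9, -1/4), Interval.Lopen(-8/13, 6*sqrt(5))))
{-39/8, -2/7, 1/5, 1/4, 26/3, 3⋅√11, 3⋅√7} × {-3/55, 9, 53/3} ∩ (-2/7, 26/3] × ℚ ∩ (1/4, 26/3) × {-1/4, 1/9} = ∅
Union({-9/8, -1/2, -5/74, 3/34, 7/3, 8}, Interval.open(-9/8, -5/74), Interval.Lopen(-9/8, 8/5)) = Union({7/3, 8}, Interval(-9/8, 8/5))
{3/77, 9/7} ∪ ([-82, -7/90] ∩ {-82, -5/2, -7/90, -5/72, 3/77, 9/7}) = {-82, -5/2, -7/90, 3/77, 9/7}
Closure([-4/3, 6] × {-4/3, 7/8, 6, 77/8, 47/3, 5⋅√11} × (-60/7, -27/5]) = [-4/3, 6] × {-4/3, 7/8, 6, 77/8, 47/3, 5⋅√11} × [-60/7, -27/5]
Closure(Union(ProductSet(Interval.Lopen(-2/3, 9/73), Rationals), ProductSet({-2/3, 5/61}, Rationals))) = ProductSet(Interval(-2/3, 9/73), Reals)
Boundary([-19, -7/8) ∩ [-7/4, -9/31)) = {-7/4, -7/8}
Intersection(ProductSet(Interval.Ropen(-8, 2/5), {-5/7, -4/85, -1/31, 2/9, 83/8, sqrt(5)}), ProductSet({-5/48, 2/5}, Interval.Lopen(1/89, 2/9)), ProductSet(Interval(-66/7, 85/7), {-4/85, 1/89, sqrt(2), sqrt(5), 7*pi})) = EmptySet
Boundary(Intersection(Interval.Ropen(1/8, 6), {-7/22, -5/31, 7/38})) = {7/38}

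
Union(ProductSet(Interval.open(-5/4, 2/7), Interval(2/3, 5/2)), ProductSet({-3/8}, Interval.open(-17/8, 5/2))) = Union(ProductSet({-3/8}, Interval.open(-17/8, 5/2)), ProductSet(Interval.open(-5/4, 2/7), Interval(2/3, 5/2)))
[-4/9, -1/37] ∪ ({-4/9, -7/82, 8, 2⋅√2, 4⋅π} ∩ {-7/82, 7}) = [-4/9, -1/37]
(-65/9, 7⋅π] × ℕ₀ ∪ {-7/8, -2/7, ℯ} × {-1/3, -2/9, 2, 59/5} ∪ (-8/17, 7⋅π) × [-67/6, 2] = ((-65/9, 7⋅π] × ℕ₀) ∪ ({-7/8, -2/7, ℯ} × {-1/3, -2/9, 2, 59/5}) ∪ ((-8/17, 7⋅π) × [-67/6, 2])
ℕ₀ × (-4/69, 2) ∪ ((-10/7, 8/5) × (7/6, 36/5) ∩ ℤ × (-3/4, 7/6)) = ℕ₀ × (-4/69, 2)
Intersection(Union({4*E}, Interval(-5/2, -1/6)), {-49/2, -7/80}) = EmptySet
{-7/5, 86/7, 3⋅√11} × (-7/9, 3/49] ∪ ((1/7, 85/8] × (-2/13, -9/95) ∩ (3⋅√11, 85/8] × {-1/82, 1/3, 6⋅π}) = {-7/5, 86/7, 3⋅√11} × (-7/9, 3/49]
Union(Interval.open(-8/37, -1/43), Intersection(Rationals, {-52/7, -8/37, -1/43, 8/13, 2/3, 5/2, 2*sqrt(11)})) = Union({-52/7, 8/13, 2/3, 5/2}, Interval(-8/37, -1/43))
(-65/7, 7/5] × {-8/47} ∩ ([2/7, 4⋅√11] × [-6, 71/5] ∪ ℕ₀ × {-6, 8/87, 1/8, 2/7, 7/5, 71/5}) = [2/7, 7/5] × {-8/47}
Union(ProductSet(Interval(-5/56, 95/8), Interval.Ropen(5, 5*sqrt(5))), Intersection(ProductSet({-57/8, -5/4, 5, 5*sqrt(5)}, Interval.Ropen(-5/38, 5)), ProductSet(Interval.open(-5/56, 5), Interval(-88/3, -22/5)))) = ProductSet(Interval(-5/56, 95/8), Interval.Ropen(5, 5*sqrt(5)))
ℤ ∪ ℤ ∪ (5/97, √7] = ℤ ∪ (5/97, √7]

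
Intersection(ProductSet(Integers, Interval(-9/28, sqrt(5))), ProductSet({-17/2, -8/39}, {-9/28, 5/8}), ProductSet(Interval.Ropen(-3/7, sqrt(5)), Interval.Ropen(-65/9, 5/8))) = EmptySet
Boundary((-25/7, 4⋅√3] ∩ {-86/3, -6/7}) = {-6/7}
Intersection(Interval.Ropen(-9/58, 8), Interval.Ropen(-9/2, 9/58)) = Interval.Ropen(-9/58, 9/58)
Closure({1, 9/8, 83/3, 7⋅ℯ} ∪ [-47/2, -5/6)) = [-47/2, -5/6] ∪ {1, 9/8, 83/3, 7⋅ℯ}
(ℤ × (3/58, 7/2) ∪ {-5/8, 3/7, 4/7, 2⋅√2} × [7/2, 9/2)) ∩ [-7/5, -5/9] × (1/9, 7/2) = {-1} × (1/9, 7/2)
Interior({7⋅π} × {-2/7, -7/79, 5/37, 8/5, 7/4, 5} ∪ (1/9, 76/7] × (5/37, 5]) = (1/9, 76/7) × (5/37, 5)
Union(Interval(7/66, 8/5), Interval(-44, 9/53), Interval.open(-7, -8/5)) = Interval(-44, 8/5)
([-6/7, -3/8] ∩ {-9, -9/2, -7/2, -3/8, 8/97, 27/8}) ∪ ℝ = ℝ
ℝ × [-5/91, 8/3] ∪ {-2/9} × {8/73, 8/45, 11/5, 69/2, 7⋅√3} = (ℝ × [-5/91, 8/3]) ∪ ({-2/9} × {8/73, 8/45, 11/5, 69/2, 7⋅√3})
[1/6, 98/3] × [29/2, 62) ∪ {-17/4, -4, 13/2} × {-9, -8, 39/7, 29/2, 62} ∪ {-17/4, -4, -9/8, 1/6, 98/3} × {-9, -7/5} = ({-17/4, -4, -9/8, 1/6, 98/3} × {-9, -7/5}) ∪ ({-17/4, -4, 13/2} × {-9, -8, 39/7, 29/2, 62}) ∪ ([1/6, 98/3] × [29/2, 62))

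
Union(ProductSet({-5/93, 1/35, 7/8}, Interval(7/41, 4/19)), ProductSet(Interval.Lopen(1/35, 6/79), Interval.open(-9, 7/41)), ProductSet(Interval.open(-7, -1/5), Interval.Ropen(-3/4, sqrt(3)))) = Union(ProductSet({-5/93, 1/35, 7/8}, Interval(7/41, 4/19)), ProductSet(Interval.open(-7, -1/5), Interval.Ropen(-3/4, sqrt(3))), ProductSet(Interval.Lopen(1/35, 6/79), Interval.open(-9, 7/41)))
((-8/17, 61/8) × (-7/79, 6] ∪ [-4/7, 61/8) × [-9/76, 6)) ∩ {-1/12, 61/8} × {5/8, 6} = {-1/12} × {5/8, 6}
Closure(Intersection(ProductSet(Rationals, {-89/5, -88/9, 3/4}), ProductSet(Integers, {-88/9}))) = ProductSet(Integers, {-88/9})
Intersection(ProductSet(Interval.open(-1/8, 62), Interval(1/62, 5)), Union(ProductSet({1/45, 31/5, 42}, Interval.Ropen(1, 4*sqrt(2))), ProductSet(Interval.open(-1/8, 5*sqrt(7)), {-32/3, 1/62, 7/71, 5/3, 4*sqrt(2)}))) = Union(ProductSet({1/45, 31/5, 42}, Interval(1, 5)), ProductSet(Interval.open(-1/8, 5*sqrt(7)), {1/62, 7/71, 5/3}))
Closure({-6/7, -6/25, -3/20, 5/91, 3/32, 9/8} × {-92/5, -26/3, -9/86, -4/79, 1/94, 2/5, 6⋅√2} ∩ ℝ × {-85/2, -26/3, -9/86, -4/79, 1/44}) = {-6/7, -6/25, -3/20, 5/91, 3/32, 9/8} × {-26/3, -9/86, -4/79}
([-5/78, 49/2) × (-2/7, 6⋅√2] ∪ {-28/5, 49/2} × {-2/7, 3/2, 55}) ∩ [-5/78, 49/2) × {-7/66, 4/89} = [-5/78, 49/2) × {-7/66, 4/89}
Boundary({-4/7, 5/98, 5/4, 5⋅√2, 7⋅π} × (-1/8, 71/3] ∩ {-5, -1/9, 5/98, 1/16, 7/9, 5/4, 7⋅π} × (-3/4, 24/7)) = {5/98, 5/4, 7⋅π} × [-1/8, 24/7]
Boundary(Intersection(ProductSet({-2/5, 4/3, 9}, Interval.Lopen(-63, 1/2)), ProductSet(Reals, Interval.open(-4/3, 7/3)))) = ProductSet({-2/5, 4/3, 9}, Interval(-4/3, 1/2))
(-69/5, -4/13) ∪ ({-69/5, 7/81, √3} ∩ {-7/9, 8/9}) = (-69/5, -4/13)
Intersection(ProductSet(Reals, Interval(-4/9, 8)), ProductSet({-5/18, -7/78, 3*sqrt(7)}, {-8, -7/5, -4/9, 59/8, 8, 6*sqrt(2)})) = ProductSet({-5/18, -7/78, 3*sqrt(7)}, {-4/9, 59/8, 8})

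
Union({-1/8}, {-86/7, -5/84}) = {-86/7, -1/8, -5/84}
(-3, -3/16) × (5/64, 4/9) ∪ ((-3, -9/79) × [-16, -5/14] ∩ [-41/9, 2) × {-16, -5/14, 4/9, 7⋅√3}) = ((-3, -9/79) × {-16, -5/14}) ∪ ((-3, -3/16) × (5/64, 4/9))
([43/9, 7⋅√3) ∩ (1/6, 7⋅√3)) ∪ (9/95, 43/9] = (9/95, 7⋅√3)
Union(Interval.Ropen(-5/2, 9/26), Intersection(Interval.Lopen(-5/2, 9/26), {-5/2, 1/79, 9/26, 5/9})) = Interval(-5/2, 9/26)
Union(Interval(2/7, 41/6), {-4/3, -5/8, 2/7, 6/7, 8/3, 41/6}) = Union({-4/3, -5/8}, Interval(2/7, 41/6))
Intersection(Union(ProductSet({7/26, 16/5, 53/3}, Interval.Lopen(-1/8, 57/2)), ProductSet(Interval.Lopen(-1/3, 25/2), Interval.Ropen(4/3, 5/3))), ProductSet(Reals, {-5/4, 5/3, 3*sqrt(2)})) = ProductSet({7/26, 16/5, 53/3}, {5/3, 3*sqrt(2)})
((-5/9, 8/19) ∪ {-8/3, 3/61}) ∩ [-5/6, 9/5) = (-5/9, 8/19)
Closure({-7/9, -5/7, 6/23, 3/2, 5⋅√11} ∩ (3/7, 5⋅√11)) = {3/2}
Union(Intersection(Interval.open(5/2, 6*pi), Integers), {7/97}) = Union({7/97}, Range(3, 19, 1))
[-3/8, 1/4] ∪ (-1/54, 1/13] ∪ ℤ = ℤ ∪ [-3/8, 1/4]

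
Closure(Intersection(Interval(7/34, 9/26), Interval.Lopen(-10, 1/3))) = Interval(7/34, 1/3)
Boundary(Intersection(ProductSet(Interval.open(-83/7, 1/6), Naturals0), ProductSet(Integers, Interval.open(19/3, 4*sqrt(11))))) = ProductSet(Range(-11, 1, 1), Range(7, 14, 1))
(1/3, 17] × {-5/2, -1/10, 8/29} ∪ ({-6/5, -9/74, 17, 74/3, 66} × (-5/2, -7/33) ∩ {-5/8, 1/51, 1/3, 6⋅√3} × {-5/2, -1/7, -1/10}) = (1/3, 17] × {-5/2, -1/10, 8/29}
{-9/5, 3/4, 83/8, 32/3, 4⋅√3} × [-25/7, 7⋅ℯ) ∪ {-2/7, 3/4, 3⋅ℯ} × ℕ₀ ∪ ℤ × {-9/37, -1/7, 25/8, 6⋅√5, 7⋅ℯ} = ({-2/7, 3/4, 3⋅ℯ} × ℕ₀) ∪ (ℤ × {-9/37, -1/7, 25/8, 6⋅√5, 7⋅ℯ}) ∪ ({-9/5, 3/4, 83/8, 32/3, 4⋅√3} × [-25/7, 7⋅ℯ))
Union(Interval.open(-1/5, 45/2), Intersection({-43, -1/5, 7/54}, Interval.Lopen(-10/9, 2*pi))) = Interval.Ropen(-1/5, 45/2)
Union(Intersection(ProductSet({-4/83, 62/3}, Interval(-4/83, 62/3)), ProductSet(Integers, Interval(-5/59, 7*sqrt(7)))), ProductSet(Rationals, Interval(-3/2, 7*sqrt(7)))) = ProductSet(Rationals, Interval(-3/2, 7*sqrt(7)))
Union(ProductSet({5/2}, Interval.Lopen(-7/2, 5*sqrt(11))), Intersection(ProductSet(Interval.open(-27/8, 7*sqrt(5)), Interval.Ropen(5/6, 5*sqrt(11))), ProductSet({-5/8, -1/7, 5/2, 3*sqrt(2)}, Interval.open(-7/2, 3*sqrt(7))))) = Union(ProductSet({5/2}, Interval.Lopen(-7/2, 5*sqrt(11))), ProductSet({-5/8, -1/7, 5/2, 3*sqrt(2)}, Interval.Ropen(5/6, 3*sqrt(7))))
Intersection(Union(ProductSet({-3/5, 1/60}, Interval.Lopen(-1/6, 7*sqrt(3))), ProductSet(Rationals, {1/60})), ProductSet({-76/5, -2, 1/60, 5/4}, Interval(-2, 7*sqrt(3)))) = Union(ProductSet({1/60}, Interval.Lopen(-1/6, 7*sqrt(3))), ProductSet({-76/5, -2, 1/60, 5/4}, {1/60}))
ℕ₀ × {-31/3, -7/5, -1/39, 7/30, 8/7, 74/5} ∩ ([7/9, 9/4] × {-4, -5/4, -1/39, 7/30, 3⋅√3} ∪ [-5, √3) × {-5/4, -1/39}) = ({0, 1} × {-1/39}) ∪ ({1, 2} × {-1/39, 7/30})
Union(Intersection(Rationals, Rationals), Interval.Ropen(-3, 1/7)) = Union(Interval(-3, 1/7), Rationals)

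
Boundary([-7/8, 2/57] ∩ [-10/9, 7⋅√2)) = {-7/8, 2/57}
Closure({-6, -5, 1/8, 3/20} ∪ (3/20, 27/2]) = {-6, -5, 1/8} ∪ [3/20, 27/2]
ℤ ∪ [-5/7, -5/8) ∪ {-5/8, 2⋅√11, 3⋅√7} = ℤ ∪ [-5/7, -5/8] ∪ {2⋅√11, 3⋅√7}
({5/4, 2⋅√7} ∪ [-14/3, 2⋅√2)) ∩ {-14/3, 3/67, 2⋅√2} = {-14/3, 3/67}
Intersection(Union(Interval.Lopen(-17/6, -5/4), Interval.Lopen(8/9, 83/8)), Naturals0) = Range(1, 11, 1)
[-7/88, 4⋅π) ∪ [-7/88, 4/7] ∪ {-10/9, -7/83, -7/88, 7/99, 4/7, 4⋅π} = {-10/9, -7/83} ∪ [-7/88, 4⋅π]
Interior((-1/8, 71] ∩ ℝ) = (-1/8, 71)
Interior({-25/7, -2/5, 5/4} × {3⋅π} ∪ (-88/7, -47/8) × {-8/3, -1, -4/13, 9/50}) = ∅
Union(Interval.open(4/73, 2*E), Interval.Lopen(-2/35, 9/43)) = Interval.open(-2/35, 2*E)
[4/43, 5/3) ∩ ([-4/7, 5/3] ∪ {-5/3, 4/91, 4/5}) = [4/43, 5/3)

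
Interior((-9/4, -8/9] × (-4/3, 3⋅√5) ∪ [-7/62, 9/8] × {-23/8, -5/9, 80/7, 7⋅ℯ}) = (-9/4, -8/9) × (-4/3, 3⋅√5)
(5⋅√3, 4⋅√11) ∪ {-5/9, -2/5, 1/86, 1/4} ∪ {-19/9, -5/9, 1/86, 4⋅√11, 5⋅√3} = {-19/9, -5/9, -2/5, 1/86, 1/4} ∪ [5⋅√3, 4⋅√11]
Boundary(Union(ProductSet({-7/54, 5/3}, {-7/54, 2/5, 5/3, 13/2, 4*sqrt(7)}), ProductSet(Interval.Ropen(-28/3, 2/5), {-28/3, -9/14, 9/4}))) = Union(ProductSet({-7/54, 5/3}, {-7/54, 2/5, 5/3, 13/2, 4*sqrt(7)}), ProductSet(Interval(-28/3, 2/5), {-28/3, -9/14, 9/4}))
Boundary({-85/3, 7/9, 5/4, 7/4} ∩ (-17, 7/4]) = {7/9, 5/4, 7/4}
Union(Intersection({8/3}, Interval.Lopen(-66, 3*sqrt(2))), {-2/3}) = {-2/3, 8/3}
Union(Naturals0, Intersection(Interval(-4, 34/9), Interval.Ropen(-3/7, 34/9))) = Union(Interval.Ropen(-3/7, 34/9), Naturals0)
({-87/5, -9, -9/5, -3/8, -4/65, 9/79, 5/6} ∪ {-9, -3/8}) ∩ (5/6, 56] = ∅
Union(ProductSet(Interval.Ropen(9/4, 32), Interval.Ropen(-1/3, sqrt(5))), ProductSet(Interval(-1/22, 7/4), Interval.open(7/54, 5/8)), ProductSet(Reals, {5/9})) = Union(ProductSet(Interval(-1/22, 7/4), Interval.open(7/54, 5/8)), ProductSet(Interval.Ropen(9/4, 32), Interval.Ropen(-1/3, sqrt(5))), ProductSet(Reals, {5/9}))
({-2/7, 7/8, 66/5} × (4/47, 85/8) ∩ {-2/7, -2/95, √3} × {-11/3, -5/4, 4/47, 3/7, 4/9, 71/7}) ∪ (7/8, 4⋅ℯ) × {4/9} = ({-2/7} × {3/7, 4/9, 71/7}) ∪ ((7/8, 4⋅ℯ) × {4/9})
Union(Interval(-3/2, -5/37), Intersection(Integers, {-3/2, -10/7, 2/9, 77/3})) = Interval(-3/2, -5/37)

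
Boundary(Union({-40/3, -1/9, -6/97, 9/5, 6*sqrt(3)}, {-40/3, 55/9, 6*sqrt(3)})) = {-40/3, -1/9, -6/97, 9/5, 55/9, 6*sqrt(3)}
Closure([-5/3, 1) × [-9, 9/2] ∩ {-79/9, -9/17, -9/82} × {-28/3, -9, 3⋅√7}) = {-9/17, -9/82} × {-9}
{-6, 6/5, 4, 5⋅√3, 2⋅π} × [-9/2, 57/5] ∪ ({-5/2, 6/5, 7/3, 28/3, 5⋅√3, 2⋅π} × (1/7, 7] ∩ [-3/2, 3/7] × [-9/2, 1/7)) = {-6, 6/5, 4, 5⋅√3, 2⋅π} × [-9/2, 57/5]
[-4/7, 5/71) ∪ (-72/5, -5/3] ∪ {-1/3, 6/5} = (-72/5, -5/3] ∪ [-4/7, 5/71) ∪ {6/5}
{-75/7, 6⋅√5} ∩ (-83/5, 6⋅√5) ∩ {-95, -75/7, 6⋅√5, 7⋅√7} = {-75/7}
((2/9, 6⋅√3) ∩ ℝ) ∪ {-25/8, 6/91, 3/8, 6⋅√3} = {-25/8, 6/91} ∪ (2/9, 6⋅√3]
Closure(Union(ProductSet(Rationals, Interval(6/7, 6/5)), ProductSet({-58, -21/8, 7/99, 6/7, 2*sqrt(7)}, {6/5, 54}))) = Union(ProductSet({-58, -21/8, 7/99, 6/7, 2*sqrt(7)}, {6/5, 54}), ProductSet(Reals, Interval(6/7, 6/5)))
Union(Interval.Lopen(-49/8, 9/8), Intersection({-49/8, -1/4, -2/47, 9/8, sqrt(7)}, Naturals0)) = Interval.Lopen(-49/8, 9/8)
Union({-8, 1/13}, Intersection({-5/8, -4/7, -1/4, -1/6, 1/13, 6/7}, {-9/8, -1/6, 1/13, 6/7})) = {-8, -1/6, 1/13, 6/7}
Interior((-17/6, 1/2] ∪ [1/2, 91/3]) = (-17/6, 91/3)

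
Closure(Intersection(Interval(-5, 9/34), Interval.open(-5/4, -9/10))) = Interval(-5/4, -9/10)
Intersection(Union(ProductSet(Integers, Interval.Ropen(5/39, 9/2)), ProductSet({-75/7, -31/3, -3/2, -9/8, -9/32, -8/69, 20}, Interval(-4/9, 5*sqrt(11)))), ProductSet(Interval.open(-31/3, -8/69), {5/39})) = ProductSet(Union({-3/2, -9/8, -9/32}, Range(-10, 0, 1)), {5/39})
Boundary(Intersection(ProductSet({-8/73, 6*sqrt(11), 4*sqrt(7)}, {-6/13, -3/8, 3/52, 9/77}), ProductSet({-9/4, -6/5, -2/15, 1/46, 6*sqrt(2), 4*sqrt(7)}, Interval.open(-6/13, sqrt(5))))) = ProductSet({4*sqrt(7)}, {-3/8, 3/52, 9/77})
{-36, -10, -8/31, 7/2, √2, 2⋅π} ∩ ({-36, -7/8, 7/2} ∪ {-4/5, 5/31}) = {-36, 7/2}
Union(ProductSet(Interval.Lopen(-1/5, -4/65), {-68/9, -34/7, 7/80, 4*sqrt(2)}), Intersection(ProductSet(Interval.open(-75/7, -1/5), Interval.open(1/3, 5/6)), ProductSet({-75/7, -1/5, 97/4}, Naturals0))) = ProductSet(Interval.Lopen(-1/5, -4/65), {-68/9, -34/7, 7/80, 4*sqrt(2)})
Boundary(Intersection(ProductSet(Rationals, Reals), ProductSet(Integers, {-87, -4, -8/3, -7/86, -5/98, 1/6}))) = ProductSet(Integers, {-87, -4, -8/3, -7/86, -5/98, 1/6})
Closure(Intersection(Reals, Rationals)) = Reals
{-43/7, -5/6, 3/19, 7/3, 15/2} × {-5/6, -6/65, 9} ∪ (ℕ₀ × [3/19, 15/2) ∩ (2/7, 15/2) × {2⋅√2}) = ({-43/7, -5/6, 3/19, 7/3, 15/2} × {-5/6, -6/65, 9}) ∪ ({1, 2, …, 7} × {2⋅√2})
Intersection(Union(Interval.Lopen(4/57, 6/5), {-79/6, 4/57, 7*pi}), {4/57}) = {4/57}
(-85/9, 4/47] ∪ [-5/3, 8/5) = (-85/9, 8/5)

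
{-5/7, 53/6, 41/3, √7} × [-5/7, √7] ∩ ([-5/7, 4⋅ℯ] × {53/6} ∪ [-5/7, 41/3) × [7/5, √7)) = {-5/7, 53/6, √7} × [7/5, √7)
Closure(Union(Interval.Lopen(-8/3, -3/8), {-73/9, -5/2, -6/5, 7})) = Union({-73/9, 7}, Interval(-8/3, -3/8))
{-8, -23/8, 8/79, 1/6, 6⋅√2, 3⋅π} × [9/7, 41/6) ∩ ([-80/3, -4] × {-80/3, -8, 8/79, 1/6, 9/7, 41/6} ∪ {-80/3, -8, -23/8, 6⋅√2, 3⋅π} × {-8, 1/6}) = {-8} × {9/7}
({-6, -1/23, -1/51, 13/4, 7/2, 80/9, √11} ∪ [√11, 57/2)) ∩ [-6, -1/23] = {-6, -1/23}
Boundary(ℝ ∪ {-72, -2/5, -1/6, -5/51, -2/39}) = ∅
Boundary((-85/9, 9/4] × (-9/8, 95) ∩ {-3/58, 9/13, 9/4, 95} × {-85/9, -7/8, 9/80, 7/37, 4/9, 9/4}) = {-3/58, 9/13, 9/4} × {-7/8, 9/80, 7/37, 4/9, 9/4}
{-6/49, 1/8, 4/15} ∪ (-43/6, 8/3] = (-43/6, 8/3]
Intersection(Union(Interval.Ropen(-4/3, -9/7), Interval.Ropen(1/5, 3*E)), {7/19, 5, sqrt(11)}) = {7/19, 5, sqrt(11)}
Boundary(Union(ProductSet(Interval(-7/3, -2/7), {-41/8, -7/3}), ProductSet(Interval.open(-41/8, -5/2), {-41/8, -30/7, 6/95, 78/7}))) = Union(ProductSet(Interval(-41/8, -5/2), {-41/8, -30/7, 6/95, 78/7}), ProductSet(Interval(-7/3, -2/7), {-41/8, -7/3}))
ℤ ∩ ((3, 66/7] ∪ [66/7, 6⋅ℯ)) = {4, 5, …, 16}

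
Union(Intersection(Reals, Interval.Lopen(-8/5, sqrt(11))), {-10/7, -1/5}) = Interval.Lopen(-8/5, sqrt(11))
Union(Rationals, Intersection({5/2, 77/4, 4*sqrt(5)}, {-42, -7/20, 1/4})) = Rationals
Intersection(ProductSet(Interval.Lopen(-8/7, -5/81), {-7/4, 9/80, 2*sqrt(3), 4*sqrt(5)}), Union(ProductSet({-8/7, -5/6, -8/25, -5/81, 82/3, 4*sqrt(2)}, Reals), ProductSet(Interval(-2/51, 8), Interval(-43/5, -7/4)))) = ProductSet({-5/6, -8/25, -5/81}, {-7/4, 9/80, 2*sqrt(3), 4*sqrt(5)})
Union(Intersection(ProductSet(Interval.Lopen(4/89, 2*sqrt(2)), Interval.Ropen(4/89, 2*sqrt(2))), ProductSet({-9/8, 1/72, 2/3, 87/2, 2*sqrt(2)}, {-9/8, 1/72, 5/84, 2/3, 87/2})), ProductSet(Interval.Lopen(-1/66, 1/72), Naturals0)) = Union(ProductSet({2/3, 2*sqrt(2)}, {5/84, 2/3}), ProductSet(Interval.Lopen(-1/66, 1/72), Naturals0))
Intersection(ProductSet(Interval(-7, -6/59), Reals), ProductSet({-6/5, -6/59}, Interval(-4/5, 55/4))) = ProductSet({-6/5, -6/59}, Interval(-4/5, 55/4))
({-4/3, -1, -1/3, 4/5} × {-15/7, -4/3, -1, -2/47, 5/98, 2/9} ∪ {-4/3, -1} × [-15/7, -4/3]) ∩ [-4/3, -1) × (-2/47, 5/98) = ∅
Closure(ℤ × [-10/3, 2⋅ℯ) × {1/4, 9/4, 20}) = ℤ × [-10/3, 2⋅ℯ] × {1/4, 9/4, 20}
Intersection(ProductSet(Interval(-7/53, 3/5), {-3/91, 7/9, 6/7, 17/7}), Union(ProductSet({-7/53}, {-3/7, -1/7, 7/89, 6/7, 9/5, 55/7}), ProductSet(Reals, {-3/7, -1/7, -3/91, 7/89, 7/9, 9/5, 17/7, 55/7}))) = Union(ProductSet({-7/53}, {6/7}), ProductSet(Interval(-7/53, 3/5), {-3/91, 7/9, 17/7}))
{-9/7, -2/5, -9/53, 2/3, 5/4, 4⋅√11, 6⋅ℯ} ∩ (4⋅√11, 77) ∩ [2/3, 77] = {6⋅ℯ}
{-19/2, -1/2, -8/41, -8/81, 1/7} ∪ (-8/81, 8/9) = {-19/2, -1/2, -8/41} ∪ [-8/81, 8/9)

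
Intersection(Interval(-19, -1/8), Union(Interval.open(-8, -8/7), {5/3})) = Interval.open(-8, -8/7)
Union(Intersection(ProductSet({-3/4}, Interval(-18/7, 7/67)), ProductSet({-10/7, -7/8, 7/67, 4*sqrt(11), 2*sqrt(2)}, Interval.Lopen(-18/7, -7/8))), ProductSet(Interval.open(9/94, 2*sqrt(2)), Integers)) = ProductSet(Interval.open(9/94, 2*sqrt(2)), Integers)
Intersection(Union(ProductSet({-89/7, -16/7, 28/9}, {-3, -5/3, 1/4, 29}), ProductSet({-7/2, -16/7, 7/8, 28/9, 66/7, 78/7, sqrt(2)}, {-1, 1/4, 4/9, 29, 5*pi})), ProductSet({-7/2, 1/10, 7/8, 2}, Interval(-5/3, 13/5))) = ProductSet({-7/2, 7/8}, {-1, 1/4, 4/9})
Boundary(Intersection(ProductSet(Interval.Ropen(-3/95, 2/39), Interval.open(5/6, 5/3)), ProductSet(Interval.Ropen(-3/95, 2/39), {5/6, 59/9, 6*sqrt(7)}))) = EmptySet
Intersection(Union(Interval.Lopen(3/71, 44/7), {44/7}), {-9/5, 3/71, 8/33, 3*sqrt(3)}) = {8/33, 3*sqrt(3)}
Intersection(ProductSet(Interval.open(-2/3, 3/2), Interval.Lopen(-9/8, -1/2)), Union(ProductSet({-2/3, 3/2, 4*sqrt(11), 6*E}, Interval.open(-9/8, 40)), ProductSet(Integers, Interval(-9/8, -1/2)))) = ProductSet(Range(0, 2, 1), Interval.Lopen(-9/8, -1/2))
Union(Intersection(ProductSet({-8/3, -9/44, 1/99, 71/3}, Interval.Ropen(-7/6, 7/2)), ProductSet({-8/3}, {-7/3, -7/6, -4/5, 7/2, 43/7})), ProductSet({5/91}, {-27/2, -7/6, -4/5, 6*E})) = Union(ProductSet({-8/3}, {-7/6, -4/5}), ProductSet({5/91}, {-27/2, -7/6, -4/5, 6*E}))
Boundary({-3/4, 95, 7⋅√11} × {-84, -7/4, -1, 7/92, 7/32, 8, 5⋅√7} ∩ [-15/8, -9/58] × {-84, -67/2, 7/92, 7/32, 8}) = {-3/4} × {-84, 7/92, 7/32, 8}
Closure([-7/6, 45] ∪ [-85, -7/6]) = [-85, 45]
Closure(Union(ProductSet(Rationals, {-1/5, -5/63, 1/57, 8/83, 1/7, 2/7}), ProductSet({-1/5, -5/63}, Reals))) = Union(ProductSet({-1/5, -5/63}, Reals), ProductSet(Reals, {-1/5, -5/63, 1/57, 8/83, 1/7, 2/7}))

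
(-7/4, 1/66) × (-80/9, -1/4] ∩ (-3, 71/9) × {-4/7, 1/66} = (-7/4, 1/66) × {-4/7}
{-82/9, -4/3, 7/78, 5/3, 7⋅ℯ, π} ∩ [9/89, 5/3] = {5/3}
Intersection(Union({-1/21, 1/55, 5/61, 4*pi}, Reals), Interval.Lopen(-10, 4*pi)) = Interval.Lopen(-10, 4*pi)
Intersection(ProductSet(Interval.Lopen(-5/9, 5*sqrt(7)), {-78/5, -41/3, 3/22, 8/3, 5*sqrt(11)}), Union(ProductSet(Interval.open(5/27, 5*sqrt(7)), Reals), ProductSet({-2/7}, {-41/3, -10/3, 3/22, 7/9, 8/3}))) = Union(ProductSet({-2/7}, {-41/3, 3/22, 8/3}), ProductSet(Interval.open(5/27, 5*sqrt(7)), {-78/5, -41/3, 3/22, 8/3, 5*sqrt(11)}))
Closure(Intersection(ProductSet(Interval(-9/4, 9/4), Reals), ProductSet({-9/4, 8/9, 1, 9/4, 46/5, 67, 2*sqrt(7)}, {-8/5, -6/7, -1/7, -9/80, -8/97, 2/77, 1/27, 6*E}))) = ProductSet({-9/4, 8/9, 1, 9/4}, {-8/5, -6/7, -1/7, -9/80, -8/97, 2/77, 1/27, 6*E})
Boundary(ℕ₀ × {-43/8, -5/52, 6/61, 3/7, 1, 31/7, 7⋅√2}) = ℕ₀ × {-43/8, -5/52, 6/61, 3/7, 1, 31/7, 7⋅√2}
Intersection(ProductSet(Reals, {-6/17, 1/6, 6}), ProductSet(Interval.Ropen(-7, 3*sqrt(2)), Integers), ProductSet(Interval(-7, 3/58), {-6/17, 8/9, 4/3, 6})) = ProductSet(Interval(-7, 3/58), {6})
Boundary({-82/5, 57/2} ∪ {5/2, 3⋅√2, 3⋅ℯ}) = {-82/5, 5/2, 57/2, 3⋅√2, 3⋅ℯ}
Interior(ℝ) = ℝ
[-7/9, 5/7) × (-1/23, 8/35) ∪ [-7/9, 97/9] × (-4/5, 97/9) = [-7/9, 97/9] × (-4/5, 97/9)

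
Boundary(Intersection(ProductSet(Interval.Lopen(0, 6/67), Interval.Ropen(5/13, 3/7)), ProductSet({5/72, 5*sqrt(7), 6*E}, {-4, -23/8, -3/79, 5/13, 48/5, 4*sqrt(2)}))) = ProductSet({5/72}, {5/13})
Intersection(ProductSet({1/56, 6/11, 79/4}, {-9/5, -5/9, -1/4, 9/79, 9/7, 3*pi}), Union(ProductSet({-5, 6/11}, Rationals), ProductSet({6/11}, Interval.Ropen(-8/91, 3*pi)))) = ProductSet({6/11}, {-9/5, -5/9, -1/4, 9/79, 9/7})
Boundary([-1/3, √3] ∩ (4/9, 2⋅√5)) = {4/9, √3}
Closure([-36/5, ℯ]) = [-36/5, ℯ]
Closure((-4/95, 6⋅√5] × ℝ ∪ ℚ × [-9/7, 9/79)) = (ℚ × [-9/7, 9/79)) ∪ ([-4/95, 6⋅√5] × ℝ) ∪ (((-∞, -4/95] ∪ [6⋅√5, ∞)) × [-9/7, 9/79])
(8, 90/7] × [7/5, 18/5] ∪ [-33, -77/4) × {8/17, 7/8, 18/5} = ([-33, -77/4) × {8/17, 7/8, 18/5}) ∪ ((8, 90/7] × [7/5, 18/5])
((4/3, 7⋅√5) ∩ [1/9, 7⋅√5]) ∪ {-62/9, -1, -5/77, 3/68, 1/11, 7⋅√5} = {-62/9, -1, -5/77, 3/68, 1/11} ∪ (4/3, 7⋅√5]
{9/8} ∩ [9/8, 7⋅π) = {9/8}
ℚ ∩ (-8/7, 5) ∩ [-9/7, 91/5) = ℚ ∩ (-8/7, 5)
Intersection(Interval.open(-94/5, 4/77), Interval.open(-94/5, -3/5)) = Interval.open(-94/5, -3/5)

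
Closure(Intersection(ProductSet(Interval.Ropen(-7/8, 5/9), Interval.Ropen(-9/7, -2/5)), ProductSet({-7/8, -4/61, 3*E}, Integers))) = ProductSet({-7/8, -4/61}, Range(-1, 0, 1))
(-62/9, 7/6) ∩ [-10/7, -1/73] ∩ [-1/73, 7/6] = {-1/73}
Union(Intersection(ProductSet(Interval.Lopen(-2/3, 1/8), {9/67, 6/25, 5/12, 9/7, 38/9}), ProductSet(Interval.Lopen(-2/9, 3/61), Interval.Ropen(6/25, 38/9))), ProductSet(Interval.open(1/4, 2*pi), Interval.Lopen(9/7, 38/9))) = Union(ProductSet(Interval.Lopen(-2/9, 3/61), {6/25, 5/12, 9/7}), ProductSet(Interval.open(1/4, 2*pi), Interval.Lopen(9/7, 38/9)))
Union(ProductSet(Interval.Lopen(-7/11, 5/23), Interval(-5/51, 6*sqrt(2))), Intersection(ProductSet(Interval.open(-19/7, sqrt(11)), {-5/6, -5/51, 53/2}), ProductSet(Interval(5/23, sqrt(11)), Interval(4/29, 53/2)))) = Union(ProductSet(Interval.Lopen(-7/11, 5/23), Interval(-5/51, 6*sqrt(2))), ProductSet(Interval.Ropen(5/23, sqrt(11)), {53/2}))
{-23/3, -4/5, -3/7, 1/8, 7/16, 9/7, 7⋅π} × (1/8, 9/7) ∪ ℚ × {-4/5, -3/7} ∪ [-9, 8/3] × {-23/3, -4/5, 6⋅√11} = (ℚ × {-4/5, -3/7}) ∪ ([-9, 8/3] × {-23/3, -4/5, 6⋅√11}) ∪ ({-23/3, -4/5, -3/7, 1/8, 7/16, 9/7, 7⋅π} × (1/8, 9/7))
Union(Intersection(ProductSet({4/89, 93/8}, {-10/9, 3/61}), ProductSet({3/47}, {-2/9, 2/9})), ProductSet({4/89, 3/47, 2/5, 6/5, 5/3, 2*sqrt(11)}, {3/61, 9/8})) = ProductSet({4/89, 3/47, 2/5, 6/5, 5/3, 2*sqrt(11)}, {3/61, 9/8})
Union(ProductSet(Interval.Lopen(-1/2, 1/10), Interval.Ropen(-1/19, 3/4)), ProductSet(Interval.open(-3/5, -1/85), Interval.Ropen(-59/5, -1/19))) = Union(ProductSet(Interval.open(-3/5, -1/85), Interval.Ropen(-59/5, -1/19)), ProductSet(Interval.Lopen(-1/2, 1/10), Interval.Ropen(-1/19, 3/4)))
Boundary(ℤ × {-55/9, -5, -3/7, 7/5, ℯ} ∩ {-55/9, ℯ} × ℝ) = ∅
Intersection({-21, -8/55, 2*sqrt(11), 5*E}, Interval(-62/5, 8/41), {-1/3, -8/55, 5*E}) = {-8/55}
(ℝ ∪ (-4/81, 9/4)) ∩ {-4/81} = {-4/81}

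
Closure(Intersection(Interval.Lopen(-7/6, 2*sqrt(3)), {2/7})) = {2/7}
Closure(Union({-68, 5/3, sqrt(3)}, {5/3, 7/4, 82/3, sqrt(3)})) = {-68, 5/3, 7/4, 82/3, sqrt(3)}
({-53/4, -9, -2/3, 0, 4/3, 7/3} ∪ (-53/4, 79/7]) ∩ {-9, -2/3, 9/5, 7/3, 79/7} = {-9, -2/3, 9/5, 7/3, 79/7}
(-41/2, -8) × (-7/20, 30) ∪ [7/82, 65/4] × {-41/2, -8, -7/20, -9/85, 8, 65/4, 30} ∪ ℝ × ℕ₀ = (ℝ × ℕ₀) ∪ ((-41/2, -8) × (-7/20, 30)) ∪ ([7/82, 65/4] × {-41/2, -8, -7/20, -9/85, 8, 65/4, 30})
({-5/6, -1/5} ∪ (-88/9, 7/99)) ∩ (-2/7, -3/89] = (-2/7, -3/89]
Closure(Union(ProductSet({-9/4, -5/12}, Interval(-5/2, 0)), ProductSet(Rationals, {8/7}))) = Union(ProductSet({-9/4, -5/12}, Interval(-5/2, 0)), ProductSet(Reals, {8/7}))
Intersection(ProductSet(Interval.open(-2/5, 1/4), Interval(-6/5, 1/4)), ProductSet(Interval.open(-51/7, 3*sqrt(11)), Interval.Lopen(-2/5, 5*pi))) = ProductSet(Interval.open(-2/5, 1/4), Interval.Lopen(-2/5, 1/4))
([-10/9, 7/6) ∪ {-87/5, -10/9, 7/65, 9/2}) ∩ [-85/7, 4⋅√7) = [-10/9, 7/6) ∪ {9/2}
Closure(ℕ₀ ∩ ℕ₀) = ℕ₀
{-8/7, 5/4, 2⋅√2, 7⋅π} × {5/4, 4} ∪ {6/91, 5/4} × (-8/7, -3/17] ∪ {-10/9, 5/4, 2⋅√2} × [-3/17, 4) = ({6/91, 5/4} × (-8/7, -3/17]) ∪ ({-10/9, 5/4, 2⋅√2} × [-3/17, 4)) ∪ ({-8/7, 5/4, 2⋅√2, 7⋅π} × {5/4, 4})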